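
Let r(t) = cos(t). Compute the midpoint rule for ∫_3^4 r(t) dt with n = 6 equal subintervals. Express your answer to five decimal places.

-0.89896

Δt = (4 − 3)/6 = 1/6.
Midpoints: 37/12, 3.25, 41/12, 43/12, 3.75, 47/12.
r(37/12) ≈ -0.99830, r(3.25) ≈ -0.99413, r(41/12) ≈ -0.96241, r(43/12) ≈ -0.90401, r(3.75) ≈ -0.82056, r(47/12) ≈ -0.71437.
Sum = Δt · [r(37/12) + r(3.25) + r(41/12) + ...].
Sum ≈ -0.89896.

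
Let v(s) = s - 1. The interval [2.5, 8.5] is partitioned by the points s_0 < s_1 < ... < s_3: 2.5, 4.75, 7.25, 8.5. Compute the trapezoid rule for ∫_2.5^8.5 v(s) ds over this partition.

27

Subinterval widths: 2.25, 2.5, 1.25.
v(2.5) = 1.5, v(4.75) = 3.75, v(7.25) = 6.25, v(8.5) = 7.5.
On each subinterval the trapezoid contributes (Δs_i/2)·[v(s_{i-1}) + v(s_i)].
Sum = 27.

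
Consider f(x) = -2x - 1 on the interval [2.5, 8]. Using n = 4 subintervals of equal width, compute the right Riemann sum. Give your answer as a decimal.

-70.8125

Δx = (8 − 2.5)/4 = 1.375.
Right endpoints: 3.875, 5.25, 6.625, 8.
f(3.875) = -8.75, f(5.25) = -11.5, f(6.625) = -14.25, f(8) = -17.
Sum = Δx · [f(3.875) + f(5.25) + f(6.625) + f(8)].
Sum = -70.8125.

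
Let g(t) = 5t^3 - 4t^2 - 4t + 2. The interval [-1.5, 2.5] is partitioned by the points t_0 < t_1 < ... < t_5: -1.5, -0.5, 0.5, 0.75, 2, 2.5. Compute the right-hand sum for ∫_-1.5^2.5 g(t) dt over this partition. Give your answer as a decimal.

46.77734375

Subinterval widths: 1, 1, 0.25, 1.25, 0.5.
Right endpoints: -0.5, 0.5, 0.75, 2, 2.5.
g(-0.5) = 2.375, g(0.5) = -0.375, g(0.75) = -1.140625, g(2) = 18, g(2.5) = 45.125.
Sum = Σ Δt_i · g(t_i).
Sum = 46.77734375.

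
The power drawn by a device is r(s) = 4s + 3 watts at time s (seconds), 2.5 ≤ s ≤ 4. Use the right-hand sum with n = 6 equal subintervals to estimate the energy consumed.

24.75

Δs = (4 − 2.5)/6 = 0.25.
Right endpoints: 2.75, 3, 3.25, 3.5, 3.75, 4.
r(2.75) = 14, r(3) = 15, r(3.25) = 16, r(3.5) = 17, r(3.75) = 18, r(4) = 19.
Sum = Δs · [r(2.75) + r(3) + r(3.25) + ...].
Sum = 24.75.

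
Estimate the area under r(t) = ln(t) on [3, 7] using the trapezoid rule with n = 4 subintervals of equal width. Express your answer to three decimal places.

6.310

Δt = (7 − 3)/4 = 1.
r(3) ≈ 1.099, r(4) ≈ 1.386, r(5) ≈ 1.609, r(6) ≈ 1.792, r(7) ≈ 1.946.
T_4 = (Δt/2)·[r(t_0) + 2r(t_1) + 2r(t_2) + 2r(t_3) + r(t_4)].
Sum ≈ 6.310.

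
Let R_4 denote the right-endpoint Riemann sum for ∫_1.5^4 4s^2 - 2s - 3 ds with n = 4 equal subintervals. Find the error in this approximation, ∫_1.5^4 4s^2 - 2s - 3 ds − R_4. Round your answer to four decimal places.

-16.2760

Exact integral: ∫_1.5^4 f(s) ds ≈ 59.583333.
R_4 = 75.859375.
Error ≈ 59.583333 − 75.859375 ≈ -16.2760.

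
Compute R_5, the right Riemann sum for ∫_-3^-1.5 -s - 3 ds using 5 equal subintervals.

Δs = (-1.5 − (-3))/5 = 0.3.
Right endpoints: -2.7, -2.4, -2.1, -1.8, -1.5.
f(-2.7) = -0.3, f(-2.4) = -0.6, f(-2.1) = -0.9, f(-1.8) = -1.2, f(-1.5) = -1.5.
Sum = Δs · [f(-2.7) + f(-2.4) + f(-2.1) + f(-1.8) + f(-1.5)].
Sum = -1.35.

-1.35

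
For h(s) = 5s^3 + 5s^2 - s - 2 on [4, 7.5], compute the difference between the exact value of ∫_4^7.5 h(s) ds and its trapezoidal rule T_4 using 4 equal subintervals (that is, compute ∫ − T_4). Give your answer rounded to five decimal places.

Exact integral: ∫_4^7.5 h(s) ds ≈ 4204.4114583.
T_4 ≈ 4245.1650391.
Error ≈ 4204.4114583 − 4245.1650391 ≈ -40.75358.

-40.75358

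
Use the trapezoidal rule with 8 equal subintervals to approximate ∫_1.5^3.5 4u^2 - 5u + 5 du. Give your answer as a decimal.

37.75

Δu = (3.5 − 1.5)/8 = 0.25.
f(1.5) = 6.5, f(1.75) = 8.5, f(2) = 11, f(2.25) = 14, f(2.5) = 17.5, f(2.75) = 21.5, f(3) = 26, f(3.25) = 31, f(3.5) = 36.5.
T_8 = (Δu/2)·[f(u_0) + 2f(u_1) + ... + 2f(u_{7}) + f(u_8)].
Sum = 37.75.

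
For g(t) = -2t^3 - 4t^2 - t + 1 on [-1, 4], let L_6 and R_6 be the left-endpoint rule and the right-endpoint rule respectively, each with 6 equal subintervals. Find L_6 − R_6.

162.5

L_6 ≈ -142.93981481.
R_6 ≈ -305.43981481.
L_6 − R_6 = 162.5.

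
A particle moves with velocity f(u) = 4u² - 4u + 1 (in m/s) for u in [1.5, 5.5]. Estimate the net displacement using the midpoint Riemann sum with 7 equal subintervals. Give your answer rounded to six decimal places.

164.897959

Δu = (5.5 − 1.5)/7 = 4/7.
Midpoints: 25/14, 33/14, 41/14, 3.5, 57/14, 65/14, 73/14.
f(25/14) = 324/49, f(33/14) = 676/49, f(41/14) = 1156/49, f(3.5) = 36, f(57/14) = 2500/49, f(65/14) = 3364/49, f(73/14) = 4356/49.
Sum = Δu · [f(25/14) + f(33/14) + f(41/14) + ...].
Sum ≈ 164.897959.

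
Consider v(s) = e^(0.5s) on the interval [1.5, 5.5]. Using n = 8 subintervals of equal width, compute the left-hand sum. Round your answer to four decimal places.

23.8106

Δs = (5.5 − 1.5)/8 = 0.5.
Left endpoints: 1.5, 2, 2.5, 3, 3.5, 4, 4.5, 5.
v(1.5) ≈ 2.1170, v(2) ≈ 2.7183, v(2.5) ≈ 3.4903, v(3) ≈ 4.4817, v(3.5) ≈ 5.7546, v(4) ≈ 7.3891, v(4.5) ≈ 9.4877, v(5) ≈ 12.1825.
Sum = Δs · [v(1.5) + v(2) + v(2.5) + ...].
Sum ≈ 23.8106.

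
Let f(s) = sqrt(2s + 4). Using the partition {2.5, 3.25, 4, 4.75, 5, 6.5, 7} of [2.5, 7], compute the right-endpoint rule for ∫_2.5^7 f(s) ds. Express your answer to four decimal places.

17.0254

Subinterval widths: 0.75, 0.75, 0.75, 0.25, 1.5, 0.5.
Right endpoints: 3.25, 4, 4.75, 5, 6.5, 7.
f(3.25) ≈ 3.2404, f(4) ≈ 3.4641, f(4.75) ≈ 3.6742, f(5) ≈ 3.7417, f(6.5) ≈ 4.1231, f(7) ≈ 4.2426.
Sum = Σ Δs_i · f(s_i).
Sum ≈ 17.0254.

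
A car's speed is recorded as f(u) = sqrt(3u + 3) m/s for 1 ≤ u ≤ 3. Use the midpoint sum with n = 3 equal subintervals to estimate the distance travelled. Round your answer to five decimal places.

5.97492

Δu = (3 − 1)/3 = 2/3.
Midpoints: 4/3, 2, 8/3.
f(4/3) ≈ 2.64575, f(2) ≈ 3.00000, f(8/3) ≈ 3.31662.
Sum = Δu · [f(4/3) + f(2) + f(8/3)].
Sum ≈ 5.97492.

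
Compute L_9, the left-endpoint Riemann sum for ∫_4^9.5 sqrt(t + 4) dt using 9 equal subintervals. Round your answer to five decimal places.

17.72346

Δt = (9.5 − 4)/9 = 11/18.
Left endpoints: 4, 83/18, 47/9, 35/6, 58/9, 127/18, 23/3, 149/18, 80/9.
f(4) ≈ 2.82843, f(83/18) ≈ 2.93447, f(47/9) ≈ 3.03681, f(35/6) ≈ 3.13581, f(58/9) ≈ 3.23179, f(127/18) ≈ 3.32499, f(23/3) ≈ 3.41565, f(149/18) ≈ 3.50397, f(80/9) ≈ 3.59011.
Sum = Δt · [f(4) + f(83/18) + f(47/9) + ...].
Sum ≈ 17.72346.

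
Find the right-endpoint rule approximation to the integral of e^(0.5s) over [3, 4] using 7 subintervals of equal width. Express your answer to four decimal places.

6.0249

Δs = (4 − 3)/7 = 1/7.
Right endpoints: 22/7, 23/7, 24/7, 25/7, 26/7, 27/7, 4.
f(22/7) ≈ 4.8135, f(23/7) ≈ 5.1699, f(24/7) ≈ 5.5527, f(25/7) ≈ 5.9638, f(26/7) ≈ 6.4054, f(27/7) ≈ 6.8797, f(4) ≈ 7.3891.
Sum = Δs · [f(22/7) + f(23/7) + f(24/7) + ...].
Sum ≈ 6.0249.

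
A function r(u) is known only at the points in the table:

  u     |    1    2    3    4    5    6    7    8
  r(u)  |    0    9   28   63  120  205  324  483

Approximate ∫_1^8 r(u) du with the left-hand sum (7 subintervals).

Δu = 1.
Sum = 1·[0 + 9 + 28 + 63 + 120 + 205 + 324] = 749.

749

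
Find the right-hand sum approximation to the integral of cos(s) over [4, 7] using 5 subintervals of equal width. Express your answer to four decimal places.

1.7934

Δs = (7 − 4)/5 = 0.6.
Right endpoints: 4.6, 5.2, 5.8, 6.4, 7.
f(4.6) ≈ -0.1122, f(5.2) ≈ 0.4685, f(5.8) ≈ 0.8855, f(6.4) ≈ 0.9932, f(7) ≈ 0.7539.
Sum = Δs · [f(4.6) + f(5.2) + f(5.8) + f(6.4) + f(7)].
Sum ≈ 1.7934.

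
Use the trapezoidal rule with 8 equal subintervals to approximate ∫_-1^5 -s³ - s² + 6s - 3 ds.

Δs = (5 − (-1))/8 = 0.75.
f(-1) = -9, f(-0.25) = -4.546875, f(0.5) = -0.375, f(1.25) = 0.984375, f(2) = -3, f(2.75) = -14.859375, f(3.5) = -37.125, f(4.25) = -72.328125, f(5) = -123.
T_8 = (Δs/2)·[f(s_0) + 2f(s_1) + ... + 2f(s_{7}) + f(s_8)].
Sum = -147.9375.

-147.9375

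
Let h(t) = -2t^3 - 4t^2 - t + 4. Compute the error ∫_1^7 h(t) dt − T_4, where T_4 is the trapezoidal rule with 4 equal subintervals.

63

Exact integral: ∫_1^7 h(t) dt = -1656.
T_4 = -1719.
Error = -1656 − (-1719) = 63.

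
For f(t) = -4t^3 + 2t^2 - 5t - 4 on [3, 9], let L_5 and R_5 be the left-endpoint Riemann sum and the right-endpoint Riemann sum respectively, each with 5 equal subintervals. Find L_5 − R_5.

3232.8

L_5 = -4700.4.
R_5 = -7933.2.
L_5 − R_5 = 3232.8.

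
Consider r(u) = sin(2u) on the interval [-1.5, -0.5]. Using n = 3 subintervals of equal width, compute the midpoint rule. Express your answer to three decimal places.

Δu = (-0.5 − (-1.5))/3 = 1/3.
Midpoints: -4/3, -1, -2/3.
r(-4/3) ≈ -0.457, r(-1) ≈ -0.909, r(-2/3) ≈ -0.972.
Sum = Δu · [r(-4/3) + r(-1) + r(-2/3)].
Sum ≈ -0.780.

-0.780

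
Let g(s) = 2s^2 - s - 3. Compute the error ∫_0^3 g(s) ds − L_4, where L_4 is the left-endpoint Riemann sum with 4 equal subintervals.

5.0625

Exact integral: ∫_0^3 g(s) ds = 4.5.
L_4 = -0.5625.
Error = 4.5 − (-0.5625) = 5.0625.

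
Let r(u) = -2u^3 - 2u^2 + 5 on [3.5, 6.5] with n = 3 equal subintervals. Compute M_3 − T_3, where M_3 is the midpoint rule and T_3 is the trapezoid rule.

M_3 = -949.
T_3 = -973.
M_3 − T_3 = 24.

24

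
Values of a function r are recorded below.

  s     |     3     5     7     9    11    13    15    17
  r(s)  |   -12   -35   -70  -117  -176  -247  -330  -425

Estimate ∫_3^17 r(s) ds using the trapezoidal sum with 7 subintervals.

Δs = 2.
T_7 = (2/2)·[(-12) + 2·(-35) + 2·(-70) + 2·(-117) + 2·(-176) + 2·(-247) + 2·(-330) + (-425)] = -2387.

-2387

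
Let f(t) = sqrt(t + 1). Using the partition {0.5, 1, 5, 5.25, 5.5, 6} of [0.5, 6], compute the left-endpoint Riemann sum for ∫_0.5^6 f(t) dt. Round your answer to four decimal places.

Subinterval widths: 0.5, 4, 0.25, 0.25, 0.5.
Left endpoints: 0.5, 1, 5, 5.25, 5.5.
f(0.5) ≈ 1.2247, f(1) ≈ 1.4142, f(5) ≈ 2.4495, f(5.25) ≈ 2.5000, f(5.5) ≈ 2.5495.
Sum = Σ Δt_i · f(t_i).
Sum ≈ 8.7814.

8.7814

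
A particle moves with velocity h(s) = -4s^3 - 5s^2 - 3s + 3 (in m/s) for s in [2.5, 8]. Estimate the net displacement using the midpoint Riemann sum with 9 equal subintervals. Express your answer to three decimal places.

Δs = (8 − 2.5)/9 = 11/18.
Midpoints: 101/36, 41/12, 145/36, 167/36, 5.25, 211/36, 233/36, 85/12, 277/36.
h(101/36) = -776263/5832, h(41/12) = -24317/108, h(145/36) = -2050349/5832, h(167/36) = -754975/1458, h(5.25) = -729.375, h(211/36) = -2891869/2916, h(233/36) = -7641913/5832, h(85/12) = -45649/27, h(277/36) = -12470495/5832.
Sum = Δs · [h(101/36) + h(41/12) + h(145/36) + ...].
Sum ≈ -4942.715.

-4942.715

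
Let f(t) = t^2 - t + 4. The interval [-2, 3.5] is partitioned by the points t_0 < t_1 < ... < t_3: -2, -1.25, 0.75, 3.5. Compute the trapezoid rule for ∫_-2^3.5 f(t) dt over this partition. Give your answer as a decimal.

39.703125

Subinterval widths: 0.75, 2, 2.75.
f(-2) = 10, f(-1.25) = 6.8125, f(0.75) = 3.8125, f(3.5) = 12.75.
On each subinterval the trapezoid contributes (Δt_i/2)·[f(t_{i-1}) + f(t_i)].
Sum = 39.703125.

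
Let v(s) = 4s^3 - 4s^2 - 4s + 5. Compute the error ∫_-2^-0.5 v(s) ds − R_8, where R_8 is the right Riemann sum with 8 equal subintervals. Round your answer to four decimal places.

-3.6299

Exact integral: ∫_-2^-0.5 v(s) ds = -11.4375.
R_8 ≈ -7.807617.
Error ≈ -11.4375 − (-7.807617) ≈ -3.6299.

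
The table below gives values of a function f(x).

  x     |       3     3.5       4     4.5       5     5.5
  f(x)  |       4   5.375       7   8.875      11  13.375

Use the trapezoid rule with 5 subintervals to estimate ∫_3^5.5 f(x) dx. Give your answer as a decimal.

20.46875

Δx = 0.5.
T_5 = (0.5/2)·[4 + 2·5.375 + 2·7 + 2·8.875 + 2·11 + 13.375] = 20.46875.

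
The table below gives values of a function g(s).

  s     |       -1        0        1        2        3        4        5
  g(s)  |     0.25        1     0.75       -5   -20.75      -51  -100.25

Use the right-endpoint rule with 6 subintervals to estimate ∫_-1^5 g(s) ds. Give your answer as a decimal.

Δs = 1.
Sum = 1·[1 + 0.75 + (-5) + (-20.75) + (-51) + (-100.25)] = -175.25.

-175.25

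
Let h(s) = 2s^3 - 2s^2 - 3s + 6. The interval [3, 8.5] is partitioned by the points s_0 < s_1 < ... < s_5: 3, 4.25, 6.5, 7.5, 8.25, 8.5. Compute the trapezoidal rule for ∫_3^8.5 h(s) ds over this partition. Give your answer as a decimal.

Subinterval widths: 1.25, 2.25, 1, 0.75, 0.25.
h(3) = 33, h(4.25) = 110.65625, h(6.5) = 451.25, h(7.5) = 714.75, h(8.25) = 968.15625, h(8.5) = 1064.25.
On each subinterval the trapezoid contributes (Δs_i/2)·[h(s_{i-1}) + h(s_i)].
Sum = 2190.0703125.

2190.0703125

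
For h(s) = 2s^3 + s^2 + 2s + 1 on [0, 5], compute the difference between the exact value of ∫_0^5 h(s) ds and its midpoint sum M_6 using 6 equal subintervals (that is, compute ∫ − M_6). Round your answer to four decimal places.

4.6296

Exact integral: ∫_0^5 h(s) ds ≈ 384.166667.
M_6 ≈ 379.537037.
Error ≈ 384.166667 − 379.537037 ≈ 4.6296.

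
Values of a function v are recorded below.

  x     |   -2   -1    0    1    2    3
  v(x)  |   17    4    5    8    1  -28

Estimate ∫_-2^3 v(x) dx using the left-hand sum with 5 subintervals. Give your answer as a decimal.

35

Δx = 1.
Sum = 1·[17 + 4 + 5 + 8 + 1] = 35.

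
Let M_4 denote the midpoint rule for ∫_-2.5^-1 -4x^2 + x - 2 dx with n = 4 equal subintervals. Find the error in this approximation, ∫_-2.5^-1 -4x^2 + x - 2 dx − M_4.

Exact integral: ∫_-2.5^-1 f(x) dx = -25.125.
M_4 = -25.0546875.
Error = -25.125 − (-25.0546875) = -0.0703125.

-0.0703125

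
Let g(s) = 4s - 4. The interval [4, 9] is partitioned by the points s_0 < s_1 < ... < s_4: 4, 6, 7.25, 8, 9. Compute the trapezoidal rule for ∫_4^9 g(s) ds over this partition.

110

Subinterval widths: 2, 1.25, 0.75, 1.
g(4) = 12, g(6) = 20, g(7.25) = 25, g(8) = 28, g(9) = 32.
On each subinterval the trapezoid contributes (Δs_i/2)·[g(s_{i-1}) + g(s_i)].
Sum = 110.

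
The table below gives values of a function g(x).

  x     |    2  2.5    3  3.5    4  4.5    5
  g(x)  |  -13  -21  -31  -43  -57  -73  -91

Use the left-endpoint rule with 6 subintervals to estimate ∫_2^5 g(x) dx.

-119

Δx = 0.5.
Sum = 0.5·[(-13) + (-21) + (-31) + (-43) + (-57) + (-73)] = -119.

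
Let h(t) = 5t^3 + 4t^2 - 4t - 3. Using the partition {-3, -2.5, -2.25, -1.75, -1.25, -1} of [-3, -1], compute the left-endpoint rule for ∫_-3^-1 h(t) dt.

-77.53515625

Subinterval widths: 0.5, 0.25, 0.5, 0.5, 0.25.
Left endpoints: -3, -2.5, -2.25, -1.75, -1.25.
h(-3) = -90, h(-2.5) = -46.125, h(-2.25) = -30.703125, h(-1.75) = -10.546875, h(-1.25) = -1.515625.
Sum = Σ Δt_i · h(t_i).
Sum = -77.53515625.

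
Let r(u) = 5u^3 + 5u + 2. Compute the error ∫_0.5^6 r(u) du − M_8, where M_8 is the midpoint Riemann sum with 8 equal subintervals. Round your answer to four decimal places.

Exact integral: ∫_0.5^6 r(u) du = 1720.296875.
M_8 ≈ 1709.735962.
Error ≈ 1720.296875 − 1709.735962 ≈ 10.5609.

10.5609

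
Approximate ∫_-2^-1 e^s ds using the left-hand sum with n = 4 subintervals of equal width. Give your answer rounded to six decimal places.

0.204686

Δs = (-1 − (-2))/4 = 0.25.
Left endpoints: -2, -1.75, -1.5, -1.25.
f(-2) ≈ 0.135335, f(-1.75) ≈ 0.173774, f(-1.5) ≈ 0.223130, f(-1.25) ≈ 0.286505.
Sum = Δs · [f(-2) + f(-1.75) + f(-1.5) + f(-1.25)].
Sum ≈ 0.204686.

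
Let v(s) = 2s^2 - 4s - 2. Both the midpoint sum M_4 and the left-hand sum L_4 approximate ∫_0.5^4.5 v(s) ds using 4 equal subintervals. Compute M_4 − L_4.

10

M_4 = 12.
L_4 = 2.
M_4 − L_4 = 10.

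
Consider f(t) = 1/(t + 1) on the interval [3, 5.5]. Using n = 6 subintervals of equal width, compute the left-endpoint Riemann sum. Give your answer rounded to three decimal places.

0.506

Δt = (5.5 − 3)/6 = 5/12.
Left endpoints: 3, 41/12, 23/6, 4.25, 14/3, 61/12.
f(3) = 0.25, f(41/12) = 12/53, f(23/6) = 6/29, f(4.25) = 4/21, f(14/3) = 3/17, f(61/12) = 12/73.
Sum = Δt · [f(3) + f(41/12) + f(23/6) + ...].
Sum ≈ 0.506.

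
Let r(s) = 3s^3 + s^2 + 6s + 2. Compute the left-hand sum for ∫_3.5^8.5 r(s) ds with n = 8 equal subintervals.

3637.1484375

Δs = (8.5 − 3.5)/8 = 0.625.
Left endpoints: 3.5, 4.125, 4.75, 5.375, 6, 6.625, 7.25, 7.875.
r(3.5) = 163.875, r(4.125) = 130219/512, r(4.75) = 374.578125, r(5.375) = 270849/512, r(6) = 722, r(6.625) = 490479/512, r(7.25) = 1241.296875, r(7.875) = 807109/512.
Sum = Δs · [r(3.5) + r(4.125) + r(4.75) + ...].
Sum = 3637.1484375.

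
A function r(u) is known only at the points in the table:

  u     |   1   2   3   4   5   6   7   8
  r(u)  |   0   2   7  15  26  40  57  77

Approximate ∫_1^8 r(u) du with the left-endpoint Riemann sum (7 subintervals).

147

Δu = 1.
Sum = 1·[0 + 2 + 7 + 15 + 26 + 40 + 57] = 147.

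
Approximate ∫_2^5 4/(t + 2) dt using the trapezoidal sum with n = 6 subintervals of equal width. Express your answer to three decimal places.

Δt = (5 − 2)/6 = 0.5.
f(2) = 1, f(2.5) = 8/9, f(3) = 0.8, f(3.5) = 8/11, f(4) = 2/3, f(4.5) = 8/13, f(5) = 4/7.
T_6 = (Δt/2)·[f(t_0) + 2f(t_1) + ... + 2f(t_{5}) + f(t_6)].
Sum ≈ 2.242.

2.242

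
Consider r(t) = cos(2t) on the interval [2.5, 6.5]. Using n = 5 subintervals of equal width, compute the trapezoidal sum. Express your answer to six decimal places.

0.535757

Δt = (6.5 − 2.5)/5 = 0.8.
r(2.5) ≈ 0.283662, r(3.3) ≈ 0.950233, r(4.1) ≈ -0.339155, r(4.9) ≈ -0.930426, r(5.7) ≈ 0.393491, r(6.5) ≈ 0.907447.
T_5 = (Δt/2)·[r(t_0) + 2r(t_1) + ... + 2r(t_{4}) + r(t_5)].
Sum ≈ 0.535757.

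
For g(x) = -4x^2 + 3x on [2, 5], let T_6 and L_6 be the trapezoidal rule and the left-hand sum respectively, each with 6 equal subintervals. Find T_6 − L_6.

T_6 = -125.
L_6 = -106.25.
T_6 − L_6 = -18.75.

-18.75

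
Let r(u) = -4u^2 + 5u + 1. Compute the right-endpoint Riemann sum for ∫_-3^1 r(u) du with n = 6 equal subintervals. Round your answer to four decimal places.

Δu = (1 − (-3))/6 = 2/3.
Right endpoints: -7/3, -5/3, -1, -1/3, 1/3, 1.
r(-7/3) = -292/9, r(-5/3) = -166/9, r(-1) = -8, r(-1/3) = -10/9, r(1/3) = 20/9, r(1) = 2.
Sum = Δu · [r(-7/3) + r(-5/3) + r(-1) + ...].
Sum ≈ -37.1852.

-37.1852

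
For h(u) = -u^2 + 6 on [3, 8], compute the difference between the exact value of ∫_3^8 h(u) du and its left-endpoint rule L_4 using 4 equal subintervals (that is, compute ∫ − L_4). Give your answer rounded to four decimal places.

Exact integral: ∫_3^8 h(u) du ≈ -131.666667.
L_4 = -98.59375.
Error ≈ -131.666667 − (-98.59375) ≈ -33.0729.

-33.0729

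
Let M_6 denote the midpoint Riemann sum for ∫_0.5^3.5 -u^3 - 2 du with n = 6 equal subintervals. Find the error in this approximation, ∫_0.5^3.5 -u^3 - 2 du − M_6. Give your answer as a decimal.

-0.375

Exact integral: ∫_0.5^3.5 f(u) du = -43.5.
M_6 = -43.125.
Error = -43.5 − (-43.125) = -0.375.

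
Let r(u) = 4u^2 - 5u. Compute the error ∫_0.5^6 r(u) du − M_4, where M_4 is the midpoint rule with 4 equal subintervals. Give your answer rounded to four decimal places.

3.4661

Exact integral: ∫_0.5^6 r(u) du ≈ 198.458333.
M_4 = 194.9921875.
Error ≈ 198.458333 − 194.9921875 ≈ 3.4661.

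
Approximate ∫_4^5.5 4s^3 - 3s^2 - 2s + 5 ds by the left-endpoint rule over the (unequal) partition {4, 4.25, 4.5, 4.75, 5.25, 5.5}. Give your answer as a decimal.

489.4375

Subinterval widths: 0.25, 0.25, 0.25, 0.5, 0.25.
Left endpoints: 4, 4.25, 4.5, 4.75, 5.25.
f(4) = 205, f(4.25) = 249.375, f(4.5) = 299.75, f(4.75) = 356.5, f(5.25) = 490.625.
Sum = Σ Δs_i · f(s_i).
Sum = 489.4375.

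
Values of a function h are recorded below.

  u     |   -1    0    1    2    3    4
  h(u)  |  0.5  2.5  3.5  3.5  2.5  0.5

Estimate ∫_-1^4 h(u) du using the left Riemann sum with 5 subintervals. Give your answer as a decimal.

12.5

Δu = 1.
Sum = 1·[0.5 + 2.5 + 3.5 + 3.5 + 2.5] = 12.5.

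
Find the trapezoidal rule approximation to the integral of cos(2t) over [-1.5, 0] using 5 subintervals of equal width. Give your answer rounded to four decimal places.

0.0684

Δt = (0 − (-1.5))/5 = 0.3.
f(-1.5) ≈ -0.9900, f(-1.2) ≈ -0.7374, f(-0.9) ≈ -0.2272, f(-0.6) ≈ 0.3624, f(-0.3) ≈ 0.8253, f(0) ≈ 1.0000.
T_5 = (Δt/2)·[f(t_0) + 2f(t_1) + ... + 2f(t_{4}) + f(t_5)].
Sum ≈ 0.0684.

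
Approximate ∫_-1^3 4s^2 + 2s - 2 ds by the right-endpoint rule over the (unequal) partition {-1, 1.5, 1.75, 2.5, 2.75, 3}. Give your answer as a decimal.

67.875

Subinterval widths: 2.5, 0.25, 0.75, 0.25, 0.25.
Right endpoints: 1.5, 1.75, 2.5, 2.75, 3.
f(1.5) = 10, f(1.75) = 13.75, f(2.5) = 28, f(2.75) = 33.75, f(3) = 40.
Sum = Σ Δs_i · f(s_i).
Sum = 67.875.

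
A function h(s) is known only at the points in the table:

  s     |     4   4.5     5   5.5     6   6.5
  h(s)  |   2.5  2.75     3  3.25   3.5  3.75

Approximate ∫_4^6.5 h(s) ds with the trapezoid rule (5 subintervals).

7.8125

Δs = 0.5.
T_5 = (0.5/2)·[2.5 + 2·2.75 + 2·3 + 2·3.25 + 2·3.5 + 3.75] = 7.8125.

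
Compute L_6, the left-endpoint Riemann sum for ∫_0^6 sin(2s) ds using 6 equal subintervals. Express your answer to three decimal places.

Δs = (6 − 0)/6 = 1.
Left endpoints: 0, 1, 2, 3, 4, 5.
f(0) ≈ 0.000, f(1) ≈ 0.909, f(2) ≈ -0.757, f(3) ≈ -0.279, f(4) ≈ 0.989, f(5) ≈ -0.544.
Sum = Δs · [f(0) + f(1) + f(2) + ...].
Sum ≈ 0.318.

0.318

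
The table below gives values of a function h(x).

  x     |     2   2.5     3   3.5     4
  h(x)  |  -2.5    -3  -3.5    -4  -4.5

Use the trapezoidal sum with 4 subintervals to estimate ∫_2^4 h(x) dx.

Δx = 0.5.
T_4 = (0.5/2)·[(-2.5) + 2·(-3) + 2·(-3.5) + 2·(-4) + (-4.5)] = -7.

-7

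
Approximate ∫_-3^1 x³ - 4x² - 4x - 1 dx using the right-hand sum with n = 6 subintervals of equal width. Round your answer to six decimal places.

-32.740741

Δx = (1 − (-3))/6 = 2/3.
Right endpoints: -7/3, -5/3, -1, -1/3, 1/3, 1.
f(-7/3) = -706/27, f(-5/3) = -272/27, f(-1) = -2, f(-1/3) = -4/27, f(1/3) = -74/27, f(1) = -8.
Sum = Δx · [f(-7/3) + f(-5/3) + f(-1) + ...].
Sum ≈ -32.740741.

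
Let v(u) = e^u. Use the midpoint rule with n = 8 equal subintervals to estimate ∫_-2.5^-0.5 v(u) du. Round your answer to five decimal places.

0.52308

Δu = (-0.5 − (-2.5))/8 = 0.25.
Midpoints: -2.375, -2.125, -1.875, -1.625, -1.375, -1.125, -0.875, -0.625.
v(-2.375) ≈ 0.09301, v(-2.125) ≈ 0.11943, v(-1.875) ≈ 0.15335, v(-1.625) ≈ 0.19691, v(-1.375) ≈ 0.25284, v(-1.125) ≈ 0.32465, v(-0.875) ≈ 0.41686, v(-0.625) ≈ 0.53526.
Sum = Δu · [v(-2.375) + v(-2.125) + v(-1.875) + ...].
Sum ≈ 0.52308.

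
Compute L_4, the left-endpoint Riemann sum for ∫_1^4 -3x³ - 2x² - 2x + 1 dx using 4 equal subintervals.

-167.765625

Δx = (4 − 1)/4 = 0.75.
Left endpoints: 1, 1.75, 2.5, 3.25.
f(1) = -6, f(1.75) = -24.703125, f(2.5) = -63.375, f(3.25) = -129.609375.
Sum = Δx · [f(1) + f(1.75) + f(2.5) + f(3.25)].
Sum = -167.765625.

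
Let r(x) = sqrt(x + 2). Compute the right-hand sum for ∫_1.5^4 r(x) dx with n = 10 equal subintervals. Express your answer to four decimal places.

5.5047

Δx = (4 − 1.5)/10 = 0.25.
Right endpoints: 1.75, 2, 2.25, 2.5, 2.75, 3, 3.25, 3.5, 3.75, 4.
r(1.75) ≈ 1.9365, r(2) ≈ 2.0000, r(2.25) ≈ 2.0616, r(2.5) ≈ 2.1213, r(2.75) ≈ 2.1794, r(3) ≈ 2.2361, r(3.25) ≈ 2.2913, r(3.5) ≈ 2.3452, r(3.75) ≈ 2.3979, r(4) ≈ 2.4495.
Sum = Δx · [r(1.75) + r(2) + r(2.25) + ...].
Sum ≈ 5.5047.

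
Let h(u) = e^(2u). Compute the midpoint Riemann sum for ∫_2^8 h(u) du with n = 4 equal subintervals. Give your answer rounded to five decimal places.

Δu = (8 − 2)/4 = 1.5.
Midpoints: 2.75, 4.25, 5.75, 7.25.
h(2.75) ≈ 244.69193, h(4.25) ≈ 4914.76884, h(5.75) ≈ 98715.77101, h(7.25) ≈ 1982759.26354.
Sum = Δu · [h(2.75) + h(4.25) + h(5.75) + h(7.25)].
Sum ≈ 3129951.74298.

3129951.74298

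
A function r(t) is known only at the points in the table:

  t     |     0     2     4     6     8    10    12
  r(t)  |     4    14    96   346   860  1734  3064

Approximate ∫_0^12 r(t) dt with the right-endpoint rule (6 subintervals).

Δt = 2.
Sum = 2·[14 + 96 + 346 + 860 + 1734 + 3064] = 12228.

12228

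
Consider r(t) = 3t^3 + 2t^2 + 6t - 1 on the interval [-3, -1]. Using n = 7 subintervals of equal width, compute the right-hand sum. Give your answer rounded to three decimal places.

Δt = (-1 − (-3))/7 = 2/7.
Right endpoints: -19/7, -17/7, -15/7, -13/7, -11/7, -9/7, -1.
r(-19/7) = -21452/343, r(-17/7) = -16034/343, r(-15/7) = -11728/343, r(-13/7) = -8390/343, r(-11/7) = -5876/343, r(-9/7) = -4042/343, r(-1) = -8.
Sum = Δt · [r(-19/7) + r(-17/7) + r(-15/7) + ...].
Sum ≈ -58.531.

-58.531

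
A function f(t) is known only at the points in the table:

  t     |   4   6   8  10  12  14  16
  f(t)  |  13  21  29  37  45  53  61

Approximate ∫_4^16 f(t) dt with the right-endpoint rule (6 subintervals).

492

Δt = 2.
Sum = 2·[21 + 29 + 37 + 45 + 53 + 61] = 492.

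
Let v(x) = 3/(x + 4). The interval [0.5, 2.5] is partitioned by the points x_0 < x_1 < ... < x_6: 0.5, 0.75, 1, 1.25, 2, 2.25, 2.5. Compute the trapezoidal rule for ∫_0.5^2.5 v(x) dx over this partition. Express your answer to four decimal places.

Subinterval widths: 0.25, 0.25, 0.25, 0.75, 0.25, 0.25.
v(0.5) = 2/3, v(0.75) = 12/19, v(1) = 0.6, v(1.25) = 4/7, v(2) = 0.5, v(2.25) = 0.48, v(2.5) = 6/13.
On each subinterval the trapezoid contributes (Δx_i/2)·[v(x_{i-1}) + v(x_i)].
Sum ≈ 1.1046.

1.1046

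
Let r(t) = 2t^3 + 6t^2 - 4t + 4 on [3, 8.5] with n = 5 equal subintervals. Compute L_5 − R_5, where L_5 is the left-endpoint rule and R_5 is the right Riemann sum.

-1684.925

L_5 = 2841.74.
R_5 = 4526.665.
L_5 − R_5 = -1684.925.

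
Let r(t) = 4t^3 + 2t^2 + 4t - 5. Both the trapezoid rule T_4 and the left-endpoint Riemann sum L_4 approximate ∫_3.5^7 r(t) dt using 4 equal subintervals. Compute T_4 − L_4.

563.5

T_4 = 2536.05078125.
L_4 = 1972.55078125.
T_4 − L_4 = 563.5.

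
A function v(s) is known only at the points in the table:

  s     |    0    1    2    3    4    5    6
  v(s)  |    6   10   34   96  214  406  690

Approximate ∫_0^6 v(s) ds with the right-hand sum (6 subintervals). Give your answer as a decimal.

Δs = 1.
Sum = 1·[10 + 34 + 96 + 214 + 406 + 690] = 1450.

1450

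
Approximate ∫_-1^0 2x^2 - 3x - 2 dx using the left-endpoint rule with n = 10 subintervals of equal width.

Δx = (0 − (-1))/10 = 0.1.
Left endpoints: -1, -0.9, -0.8, -0.7, -0.6, -0.5, -0.4, -0.3, -0.2, -0.1.
f(-1) = 3, f(-0.9) = 2.32, f(-0.8) = 1.68, f(-0.7) = 1.08, f(-0.6) = 0.52, f(-0.5) = 0, f(-0.4) = -0.48, f(-0.3) = -0.92, f(-0.2) = -1.32, f(-0.1) = -1.68.
Sum = Δx · [f(-1) + f(-0.9) + f(-0.8) + ...].
Sum = 0.42.

0.42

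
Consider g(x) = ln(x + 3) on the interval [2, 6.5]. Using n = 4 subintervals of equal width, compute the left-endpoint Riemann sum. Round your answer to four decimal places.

8.4691

Δx = (6.5 − 2)/4 = 1.125.
Left endpoints: 2, 3.125, 4.25, 5.375.
g(2) ≈ 1.6094, g(3.125) ≈ 1.8124, g(4.25) ≈ 1.9810, g(5.375) ≈ 2.1253.
Sum = Δx · [g(2) + g(3.125) + g(4.25) + g(5.375)].
Sum ≈ 8.4691.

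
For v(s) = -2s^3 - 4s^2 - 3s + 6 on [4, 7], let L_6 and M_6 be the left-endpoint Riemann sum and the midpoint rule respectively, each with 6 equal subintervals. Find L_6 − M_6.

L_6 = -1305.875.
M_6 = -1473.6875.
L_6 − M_6 = 167.8125.

167.8125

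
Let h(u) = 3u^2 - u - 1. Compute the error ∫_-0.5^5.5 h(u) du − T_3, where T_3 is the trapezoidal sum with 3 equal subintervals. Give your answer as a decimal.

-12

Exact integral: ∫_-0.5^5.5 h(u) du = 145.5.
T_3 = 157.5.
Error = 145.5 − 157.5 = -12.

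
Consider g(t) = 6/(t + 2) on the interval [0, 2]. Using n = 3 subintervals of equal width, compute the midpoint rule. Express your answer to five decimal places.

Δt = (2 − 0)/3 = 2/3.
Midpoints: 1/3, 1, 5/3.
g(1/3) = 18/7, g(1) = 2, g(5/3) = 18/11.
Sum = Δt · [g(1/3) + g(1) + g(5/3)].
Sum ≈ 4.13853.

4.13853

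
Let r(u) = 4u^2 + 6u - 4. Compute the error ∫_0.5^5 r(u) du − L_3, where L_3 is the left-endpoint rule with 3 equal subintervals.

Exact integral: ∫_0.5^5 r(u) du = 222.75.
L_3 = 135.
Error = 222.75 − 135 = 87.75.

87.75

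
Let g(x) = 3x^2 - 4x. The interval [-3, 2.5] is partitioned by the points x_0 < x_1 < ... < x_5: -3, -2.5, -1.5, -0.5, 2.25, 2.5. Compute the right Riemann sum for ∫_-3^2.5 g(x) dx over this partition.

Subinterval widths: 0.5, 1, 1, 2.75, 0.25.
Right endpoints: -2.5, -1.5, -0.5, 2.25, 2.5.
g(-2.5) = 28.75, g(-1.5) = 12.75, g(-0.5) = 2.75, g(2.25) = 6.1875, g(2.5) = 8.75.
Sum = Σ Δx_i · g(x_i).
Sum = 49.078125.

49.078125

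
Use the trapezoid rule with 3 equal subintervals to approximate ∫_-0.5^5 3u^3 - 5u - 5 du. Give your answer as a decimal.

Δu = (5 − (-0.5))/3 = 11/6.
f(-0.5) = -2.875, f(4/3) = -41/9, f(19/6) = 5359/72, f(5) = 345.
T_3 = (Δu/2)·[f(u_0) + 2f(u_1) + 2f(u_2) + f(u_3)].
Sum = 441.71875.

441.71875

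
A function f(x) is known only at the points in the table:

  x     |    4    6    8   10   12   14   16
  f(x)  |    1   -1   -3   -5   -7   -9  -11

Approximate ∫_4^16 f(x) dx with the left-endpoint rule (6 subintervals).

Δx = 2.
Sum = 2·[1 + (-1) + (-3) + (-5) + (-7) + (-9)] = -48.

-48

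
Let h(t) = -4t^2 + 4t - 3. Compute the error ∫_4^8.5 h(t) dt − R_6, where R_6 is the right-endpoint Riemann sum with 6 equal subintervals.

79.3125

Exact integral: ∫_4^8.5 h(t) dt = -634.5.
R_6 = -713.8125.
Error = -634.5 − (-713.8125) = 79.3125.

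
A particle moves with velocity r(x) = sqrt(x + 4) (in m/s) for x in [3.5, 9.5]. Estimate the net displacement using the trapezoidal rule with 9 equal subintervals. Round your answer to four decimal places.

Δx = (9.5 − 3.5)/9 = 2/3.
r(3.5) ≈ 2.7386, r(25/6) ≈ 2.8577, r(29/6) ≈ 2.9721, r(5.5) ≈ 3.0822, r(37/6) ≈ 3.1885, r(41/6) ≈ 3.2914, r(7.5) ≈ 3.3912, r(49/6) ≈ 3.4881, r(53/6) ≈ 3.5824, r(9.5) ≈ 3.6742.
T_9 = (Δx/2)·[r(x_0) + 2r(x_1) + ... + 2r(x_{8}) + r(x_9)].
Sum ≈ 19.3733.

19.3733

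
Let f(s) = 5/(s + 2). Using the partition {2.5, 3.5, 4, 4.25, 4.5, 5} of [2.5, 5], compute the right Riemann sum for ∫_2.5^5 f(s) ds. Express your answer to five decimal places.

Subinterval widths: 1, 0.5, 0.25, 0.25, 0.5.
Right endpoints: 3.5, 4, 4.25, 4.5, 5.
f(3.5) = 10/11, f(4) = 5/6, f(4.25) = 0.8, f(4.5) = 10/13, f(5) = 5/7.
Sum = Σ Δs_i · f(s_i).
Sum ≈ 2.07521.

2.07521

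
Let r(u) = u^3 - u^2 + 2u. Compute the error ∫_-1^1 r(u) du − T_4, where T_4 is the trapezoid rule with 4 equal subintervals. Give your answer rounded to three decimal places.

Exact integral: ∫_-1^1 r(u) du ≈ -0.66667.
T_4 = -0.75.
Error ≈ -0.66667 − (-0.75) ≈ 0.083.

0.083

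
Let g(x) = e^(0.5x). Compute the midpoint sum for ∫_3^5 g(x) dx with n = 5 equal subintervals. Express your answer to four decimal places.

15.3760

Δx = (5 − 3)/5 = 0.4.
Midpoints: 3.2, 3.6, 4, 4.4, 4.8.
g(3.2) ≈ 4.9530, g(3.6) ≈ 6.0496, g(4) ≈ 7.3891, g(4.4) ≈ 9.0250, g(4.8) ≈ 11.0232.
Sum = Δx · [g(3.2) + g(3.6) + g(4) + g(4.4) + g(4.8)].
Sum ≈ 15.3760.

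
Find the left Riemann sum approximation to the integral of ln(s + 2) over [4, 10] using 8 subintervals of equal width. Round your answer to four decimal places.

Δs = (10 − 4)/8 = 0.75.
Left endpoints: 4, 4.75, 5.5, 6.25, 7, 7.75, 8.5, 9.25.
f(4) ≈ 1.7918, f(4.75) ≈ 1.9095, f(5.5) ≈ 2.0149, f(6.25) ≈ 2.1102, f(7) ≈ 2.1972, f(7.75) ≈ 2.2773, f(8.5) ≈ 2.3514, f(9.25) ≈ 2.4204.
Sum = Δs · [f(4) + f(4.75) + f(5.5) + ...].
Sum ≈ 12.8045.

12.8045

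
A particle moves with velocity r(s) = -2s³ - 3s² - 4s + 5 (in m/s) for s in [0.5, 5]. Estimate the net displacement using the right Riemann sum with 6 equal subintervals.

-600.8203125

Δs = (5 − 0.5)/6 = 0.75.
Right endpoints: 1.25, 2, 2.75, 3.5, 4.25, 5.
r(1.25) = -8.59375, r(2) = -31, r(2.75) = -70.28125, r(3.5) = -131.5, r(4.25) = -219.71875, r(5) = -340.
Sum = Δs · [r(1.25) + r(2) + r(2.75) + ...].
Sum = -600.8203125.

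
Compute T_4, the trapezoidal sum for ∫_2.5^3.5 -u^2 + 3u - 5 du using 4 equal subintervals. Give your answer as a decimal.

Δu = (3.5 − 2.5)/4 = 0.25.
f(2.5) = -3.75, f(2.75) = -4.3125, f(3) = -5, f(3.25) = -5.8125, f(3.5) = -6.75.
T_4 = (Δu/2)·[f(u_0) + 2f(u_1) + 2f(u_2) + 2f(u_3) + f(u_4)].
Sum = -5.09375.

-5.09375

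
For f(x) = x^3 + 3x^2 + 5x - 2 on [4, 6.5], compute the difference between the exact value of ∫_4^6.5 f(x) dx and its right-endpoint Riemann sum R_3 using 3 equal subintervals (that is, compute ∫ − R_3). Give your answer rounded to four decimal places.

Exact integral: ∫_4^6.5 f(x) dx = 653.515625.
R_3 ≈ 784.722222.
Error ≈ 653.515625 − 784.722222 ≈ -131.2066.

-131.2066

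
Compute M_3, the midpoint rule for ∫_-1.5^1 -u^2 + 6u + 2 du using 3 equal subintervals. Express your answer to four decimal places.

-0.0637

Δu = (1 − (-1.5))/3 = 5/6.
Midpoints: -13/12, -0.25, 7/12.
f(-13/12) = -817/144, f(-0.25) = 0.4375, f(7/12) = 743/144.
Sum = Δu · [f(-13/12) + f(-0.25) + f(7/12)].
Sum ≈ -0.0637.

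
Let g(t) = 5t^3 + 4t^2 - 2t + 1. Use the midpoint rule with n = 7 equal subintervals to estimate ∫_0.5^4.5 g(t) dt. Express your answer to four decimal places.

Δt = (4.5 − 0.5)/7 = 4/7.
Midpoints: 11/14, 19/14, 27/14, 2.5, 43/14, 51/14, 59/14.
g(11/14) = 11863/2744, g(19/14) = 49807/2744, g(27/14) = 131399/2744, g(2.5) = 99.125, g(43/14) = 486967/2744, g(51/14) = 791663/2744, g(59/14) = 1201447/2744.
Sum = Δt · [g(11/14) + g(19/14) + g(27/14) + ...].
Sum ≈ 613.3163.

613.3163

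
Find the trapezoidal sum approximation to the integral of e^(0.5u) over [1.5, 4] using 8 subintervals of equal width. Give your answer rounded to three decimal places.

10.566

Δu = (4 − 1.5)/8 = 0.3125.
f(1.5) ≈ 2.117, f(1.8125) ≈ 2.475, f(2.125) ≈ 2.894, f(2.4375) ≈ 3.383, f(2.75) ≈ 3.955, f(3.0625) ≈ 4.624, f(3.375) ≈ 5.406, f(3.6875) ≈ 6.320, f(4) ≈ 7.389.
T_8 = (Δu/2)·[f(u_0) + 2f(u_1) + ... + 2f(u_{7}) + f(u_8)].
Sum ≈ 10.566.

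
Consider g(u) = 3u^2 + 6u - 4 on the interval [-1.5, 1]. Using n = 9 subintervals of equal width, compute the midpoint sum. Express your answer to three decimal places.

Δu = (1 − (-1.5))/9 = 5/18.
Midpoints: -49/36, -13/12, -29/36, -19/36, -0.25, 1/36, 11/36, 7/12, 31/36.
g(-49/36) = -2855/432, g(-13/12) = -335/48, g(-29/36) = -2975/432, g(-19/36) = -2735/432, g(-0.25) = -5.3125, g(1/36) = -1655/432, g(11/36) = -815/432, g(7/12) = 25/48, g(31/36) = 1465/432.
Sum = Δu · [g(-49/36) + g(-13/12) + g(-29/36) + ...].
Sum ≈ -9.423.

-9.423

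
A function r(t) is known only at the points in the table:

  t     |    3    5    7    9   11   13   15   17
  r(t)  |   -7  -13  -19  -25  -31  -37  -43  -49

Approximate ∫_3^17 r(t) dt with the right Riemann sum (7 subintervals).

-434

Δt = 2.
Sum = 2·[(-13) + (-19) + (-25) + (-31) + (-37) + (-43) + (-49)] = -434.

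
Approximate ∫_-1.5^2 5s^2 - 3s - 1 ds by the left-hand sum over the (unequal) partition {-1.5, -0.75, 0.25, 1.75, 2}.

Subinterval widths: 0.75, 1, 1.5, 0.25.
Left endpoints: -1.5, -0.75, 0.25, 1.75.
f(-1.5) = 14.75, f(-0.75) = 4.0625, f(0.25) = -1.4375, f(1.75) = 9.0625.
Sum = Σ Δs_i · f(s_i).
Sum = 15.234375.

15.234375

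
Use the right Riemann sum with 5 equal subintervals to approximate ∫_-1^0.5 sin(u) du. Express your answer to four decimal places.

-0.1366

Δu = (0.5 − (-1))/5 = 0.3.
Right endpoints: -0.7, -0.4, -0.1, 0.2, 0.5.
f(-0.7) ≈ -0.6442, f(-0.4) ≈ -0.3894, f(-0.1) ≈ -0.0998, f(0.2) ≈ 0.1987, f(0.5) ≈ 0.4794.
Sum = Δu · [f(-0.7) + f(-0.4) + f(-0.1) + f(0.2) + f(0.5)].
Sum ≈ -0.1366.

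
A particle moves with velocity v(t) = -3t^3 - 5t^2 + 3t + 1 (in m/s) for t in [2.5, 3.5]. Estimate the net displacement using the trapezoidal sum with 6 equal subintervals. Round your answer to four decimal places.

-118.8148

Δt = (3.5 − 2.5)/6 = 1/6.
v(2.5) = -69.625, v(8/3) = -751/9, v(17/6) = -98.875, v(3) = -116, v(19/6) = -9713/72, v(10/3) = -467/3, v(3.5) = -178.375.
T_6 = (Δt/2)·[v(t_0) + 2v(t_1) + ... + 2v(t_{5}) + v(t_6)].
Sum ≈ -118.8148.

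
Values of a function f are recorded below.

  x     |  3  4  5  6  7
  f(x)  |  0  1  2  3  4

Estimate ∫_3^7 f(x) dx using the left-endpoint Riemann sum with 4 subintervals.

6

Δx = 1.
Sum = 1·[0 + 1 + 2 + 3] = 6.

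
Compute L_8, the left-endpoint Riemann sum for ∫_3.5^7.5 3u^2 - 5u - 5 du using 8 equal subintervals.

Δu = (7.5 − 3.5)/8 = 0.5.
Left endpoints: 3.5, 4, 4.5, 5, 5.5, 6, 6.5, 7.
f(3.5) = 14.25, f(4) = 23, f(4.5) = 33.25, f(5) = 45, f(5.5) = 58.25, f(6) = 73, f(6.5) = 89.25, f(7) = 107.
Sum = Δu · [f(3.5) + f(4) + f(4.5) + ...].
Sum = 221.5.

221.5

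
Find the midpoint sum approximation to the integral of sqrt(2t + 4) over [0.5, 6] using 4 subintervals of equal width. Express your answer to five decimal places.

17.62188

Δt = (6 − 0.5)/4 = 1.375.
Midpoints: 1.1875, 2.5625, 3.9375, 5.3125.
f(1.1875) ≈ 2.52488, f(2.5625) ≈ 3.02076, f(3.9375) ≈ 3.44601, f(5.3125) ≈ 3.82426.
Sum = Δt · [f(1.1875) + f(2.5625) + f(3.9375) + f(5.3125)].
Sum ≈ 17.62188.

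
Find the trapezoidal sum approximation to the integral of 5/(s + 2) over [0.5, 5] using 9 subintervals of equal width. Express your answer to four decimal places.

Δs = (5 − 0.5)/9 = 0.5.
f(0.5) = 2, f(1) = 5/3, f(1.5) = 10/7, f(2) = 1.25, f(2.5) = 10/9, f(3) = 1, f(3.5) = 10/11, f(4) = 5/6, f(4.5) = 10/13, f(5) = 5/7.
T_9 = (Δs/2)·[f(s_0) + 2f(s_1) + ... + 2f(s_{8}) + f(s_9)].
Sum ≈ 5.1626.

5.1626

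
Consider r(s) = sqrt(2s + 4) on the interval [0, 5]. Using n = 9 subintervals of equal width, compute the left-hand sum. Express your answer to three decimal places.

14.305

Δs = (5 − 0)/9 = 5/9.
Left endpoints: 0, 5/9, 10/9, 5/3, 20/9, 25/9, 10/3, 35/9, 40/9.
r(0) ≈ 2.000, r(5/9) ≈ 2.261, r(10/9) ≈ 2.494, r(5/3) ≈ 2.708, r(20/9) ≈ 2.906, r(25/9) ≈ 3.091, r(10/3) ≈ 3.266, r(35/9) ≈ 3.432, r(40/9) ≈ 3.590.
Sum = Δs · [r(0) + r(5/9) + r(10/9) + ...].
Sum ≈ 14.305.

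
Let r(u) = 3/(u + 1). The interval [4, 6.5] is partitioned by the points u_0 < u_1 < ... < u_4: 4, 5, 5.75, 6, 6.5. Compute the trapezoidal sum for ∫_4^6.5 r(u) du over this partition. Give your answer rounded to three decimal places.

Subinterval widths: 1, 0.75, 0.25, 0.5.
r(4) = 0.6, r(5) = 0.5, r(5.75) = 4/9, r(6) = 3/7, r(6.5) = 0.4.
On each subinterval the trapezoid contributes (Δu_i/2)·[r(u_{i-1}) + r(u_i)].
Sum ≈ 1.220.

1.220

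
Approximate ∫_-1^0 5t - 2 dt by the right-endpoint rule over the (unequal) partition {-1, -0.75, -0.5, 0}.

-3.5625

Subinterval widths: 0.25, 0.25, 0.5.
Right endpoints: -0.75, -0.5, 0.
f(-0.75) = -5.75, f(-0.5) = -4.5, f(0) = -2.
Sum = Σ Δt_i · f(t_i).
Sum = -3.5625.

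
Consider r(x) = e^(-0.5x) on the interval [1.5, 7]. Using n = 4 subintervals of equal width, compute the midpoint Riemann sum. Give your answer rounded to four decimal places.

0.8672

Δx = (7 − 1.5)/4 = 1.375.
Midpoints: 2.1875, 3.5625, 4.9375, 6.3125.
r(2.1875) ≈ 0.3350, r(3.5625) ≈ 0.1684, r(4.9375) ≈ 0.0847, r(6.3125) ≈ 0.0426.
Sum = Δx · [r(2.1875) + r(3.5625) + r(4.9375) + r(6.3125)].
Sum ≈ 0.8672.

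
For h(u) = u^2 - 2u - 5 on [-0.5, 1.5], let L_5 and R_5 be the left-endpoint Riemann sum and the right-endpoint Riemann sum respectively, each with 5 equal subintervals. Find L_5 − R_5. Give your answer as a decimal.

L_5 = -10.38.
R_5 = -11.18.
L_5 − R_5 = 0.8.

0.8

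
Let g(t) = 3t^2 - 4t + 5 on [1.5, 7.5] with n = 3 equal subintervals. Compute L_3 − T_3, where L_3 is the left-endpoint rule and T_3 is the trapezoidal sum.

L_3 = 214.5.
T_3 = 352.5.
L_3 − T_3 = -138.

-138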